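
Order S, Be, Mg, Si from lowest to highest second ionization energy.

IE_2 is the cost of taking one more electron from the +1 cation: S⁺ still has 5 valence electrons; Be⁺ still has 1 valence electron; Mg⁺ still has 1 valence electron; Si⁺ still has 3 valence electrons.
All are still removing valence electrons, so compare the +1 ions as you would atoms: IE_2 generally rises across a period (higher Z_eff) and falls down a group (larger shell), subject to the usual subshell exceptions.
Valence configurations: S⁺ [Ne]3s²3p³, Be⁺ [He]2s¹, Mg⁺ [Ne]3s¹, Si⁺ [Ne]3s²3p¹.
Approximate IE_2 values (kJ/mol): S 2252, Be 1757, Mg 1451, Si 1577.
Hence IE_2: Mg < Si < Be < S.

Mg < Si < Be < S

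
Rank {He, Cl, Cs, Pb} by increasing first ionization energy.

He is in period 1, group 18; Cl is in period 3, group 17; Cs is in period 6, group 1; Pb is in period 6, group 14.
First ionization energy rises across a period (greater Z_eff holds electrons more tightly) and falls down a group (valence electrons are farther from the nucleus).
These span different periods and groups, so the two trends combine.
Pb > Cs: Pb lies to the right of Cs in period 6, so the across-period effect alone puts Pb higher.
Cl > Pb: both effects reinforce here, so Cl is clearly the higher of the two.
He > Cl: relative to Cl, both the across-period and down-group shifts push He's first ionization energy up.
For reference (kJ/mol): He 2372, Cl 1251, Cs 376, Pb 716.
So from lowest to highest: Cs < Pb < Cl < He.

Cs, Pb, Cl, He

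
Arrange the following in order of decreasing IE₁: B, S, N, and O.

First ionization energy rises across a period (greater Z_eff holds electrons more tightly) and falls down a group (valence electrons are farther from the nucleus).
These span different periods and groups, so the two trends combine.
S > B: the two effects oppose for this pair; the across-period effect wins (1000 vs 801 kJ/mol).
O > S: they share group 16; the group trend gives O the larger value.
N > O: this pair runs against the simple trend — see the exception note.
Note the exception: N has a higher first ionization energy than O, contrary to the simple trend — pairing an electron in O's 2p⁴ costs repulsion energy, so O ionizes more easily than half-filled N (2p³).
For reference (kJ/mol): B 801, N 1402, O 1314, S 1000.
So from highest to lowest: N > O > S > B.

N > O > S > B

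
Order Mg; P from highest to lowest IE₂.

P > Mg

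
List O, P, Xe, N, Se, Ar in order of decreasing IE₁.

N is in period 2, group 15; O is in period 2, group 16; P is in period 3, group 15; Ar is in period 3, group 18; Se is in period 4, group 16; Xe is in period 5, group 18.
Across a period the outer electron is held more tightly (higher IE₁); down a group it sits in a higher shell, more shielded, and comes off more easily.
These span different periods and groups, so the two trends combine.
P > Se: the two effects oppose for this pair; the down-group effect wins (1012 vs 941 kJ/mol).
Xe > P: period and group pull opposite ways; the across-period shift dominates (1170 vs 1012 kJ/mol).
O > Xe: the two effects oppose for this pair; the down-group effect wins (1314 vs 1170 kJ/mol).
N > O: this pair runs against the simple trend — see the exception note.
Ar > N: period and group pull opposite ways; the across-period shift dominates (1521 vs 1402 kJ/mol).
Note the exception: N has a higher first ionization energy than O, contrary to the simple trend — pairing an electron in O's 2p⁴ costs repulsion energy, so O ionizes more easily than half-filled N (2p³).
Approximate values (kJ/mol): N 1402, O 1314, P 1012, Ar 1521, Se 941, Xe 1170.
So from highest to lowest: Ar > N > O > Xe > P > Se.

Ar > N > O > Xe > P > Se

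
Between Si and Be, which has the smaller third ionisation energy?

IE_3 is the cost of taking one more electron from the +2 cation: Si²⁺ still has 2 valence electrons; Be²⁺ is the bare [He] core.
Pulling an electron out of a noble-gas core costs far more than removing a remaining valence electron, so Be sits at the high end of IE_3.
Approximate IE_3 values (kJ/mol): Si 3232, Be 14849.
So the third ionization energies run Si < Be.

Si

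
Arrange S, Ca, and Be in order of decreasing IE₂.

Consider each +1 ion: S⁺ still has 5 valence electrons; Ca⁺ still has 1 valence electron; Be⁺ still has 1 valence electron.
All are still removing valence electrons, so compare the +1 ions as you would atoms: IE_2 generally rises across a period (higher Z_eff) and falls down a group (larger shell), subject to the usual subshell exceptions.
Valence configurations: S⁺ [Ne]3s²3p³, Ca⁺ [Ar]4s¹, Be⁺ [He]2s¹.
The numbers (kJ/mol): S 2252, Ca 1145, Be 1757.
Putting it together, IE_2: Ca < Be < S.

S > Be > Ca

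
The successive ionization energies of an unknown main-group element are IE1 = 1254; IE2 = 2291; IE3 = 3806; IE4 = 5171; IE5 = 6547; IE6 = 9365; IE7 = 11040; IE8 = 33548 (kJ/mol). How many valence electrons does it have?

7

Look for the largest jump between consecutive ionization energies: IE8/IE7 ≈ 3.0, far larger than any earlier ratio.
That jump marks the point where a core electron is being removed. So the atom has 7 valence electrons.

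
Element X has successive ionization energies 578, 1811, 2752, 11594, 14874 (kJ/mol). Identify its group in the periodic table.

Group 13

Look for the largest jump between consecutive ionization energies: IE4/IE3 ≈ 4.2, far larger than any earlier ratio.
That jump marks the point where a core electron is being removed. So the atom has 3 valence electrons.
A main-group element with 3 valence electrons is in group 13.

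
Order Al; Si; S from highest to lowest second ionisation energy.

IE_2 is the cost of taking one more electron from the +1 cation: Al⁺ still has 2 valence electrons; Si⁺ still has 3 valence electrons; S⁺ still has 5 valence electrons.
All are still removing valence electrons, so compare the +1 ions as you would atoms: IE_2 generally rises across a period (higher Z_eff) and falls down a group (larger shell), subject to the usual subshell exceptions.
Valence configurations: Al⁺ [Ne]3s², Si⁺ [Ne]3s²3p¹, S⁺ [Ne]3s²3p³.
Si⁺ loses a lone 3p electron whereas Al⁺ must break into a filled 3s² pair, so IE_2(Al) > IE_2(Si) even though Si has the higher nuclear charge.
Tabulated IE_2 (kJ/mol): Al 1817, Si 1577, S 2252.
Hence IE_2: Si < Al < S.

S, Al, Si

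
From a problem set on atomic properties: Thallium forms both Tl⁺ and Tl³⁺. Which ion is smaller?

Both ions have Z = 81 protons, but Tl³⁺ has lost more electrons, so its remaining electrons feel a larger effective nuclear charge per electron and are pulled in more tightly.
Higher positive charge → smaller ion, so Tl⁺ > Tl³⁺.

Tl³⁺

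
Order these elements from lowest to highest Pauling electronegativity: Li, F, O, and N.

Li < N < O < F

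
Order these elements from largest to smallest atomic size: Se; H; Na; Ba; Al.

Ba > Na > Al > Se > H

H is in period 1, group 1; Na is in period 3, group 1; Al is in period 3, group 13; Se is in period 4, group 16; Ba is in period 6, group 2.
Moving right in a period, electrons are added to the same shell under a stronger nuclear pull, so atoms get smaller; moving down, a new shell is opened and atoms get larger.
Here both period and group differ, so the two effects have to be weighed against each other.
Se > H: period and group pull opposite ways; the down-group shift dominates (116 vs 32 pm).
Al > Se: the two effects oppose for this pair; the across-period effect wins (126 vs 116 pm).
Na > Al: Na lies to the left of Al in period 3, so the across-period effect alone puts Na larger.
Ba > Na: period and group pull opposite ways; the down-group shift dominates (196 vs 155 pm).
Tabulated atomic radius (pm): H 32, Na 155, Al 126, Se 116, Ba 196.
So from largest to smallest: Ba > Na > Al > Se > H.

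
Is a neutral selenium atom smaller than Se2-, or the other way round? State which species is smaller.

Forming Se2- adds 2 electrons to Se. More electron–electron repulsion in the same shell, with unchanged nuclear charge, lets the cloud expand.
An anion is larger than its parent atom: Se2- > Se.

Se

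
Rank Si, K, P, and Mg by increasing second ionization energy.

After 1 electron has been removed, what remains? Si⁺ still has 3 valence electrons; K⁺ is the bare [Ar] core; P⁺ still has 4 valence electrons; Mg⁺ still has 1 valence electron.
Breaking into a closed-shell core is much more expensive than removing a leftover valence electron — K has the largest IE_2 here.
Valence configurations: Si⁺ [Ne]3s²3p¹, P⁺ [Ne]3s²3p², Mg⁺ [Ne]3s¹.
Tabulated IE_2 (kJ/mol): Si 1577, K 3052, P 1907, Mg 1451.
Overall IE_2 order: Mg < Si < P < K.

Mg, Si, P, K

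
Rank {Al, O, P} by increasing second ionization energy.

The second ionization energy removes an electron from the +1 ion. For each element: Al⁺ still has 2 valence electrons; O⁺ still has 5 valence electrons; P⁺ still has 4 valence electrons.
All are still removing valence electrons, so compare the +1 ions as you would atoms: IE_2 generally rises across a period (higher Z_eff) and falls down a group (larger shell), subject to the usual subshell exceptions.
Valence configurations: Al⁺ [Ne]3s², O⁺ [He]2s²2p³, P⁺ [Ne]3s²3p².
Approximate IE_2 values (kJ/mol): Al 1817, O 3388, P 1907.
Hence IE_2: Al < P < O.

Al, P, O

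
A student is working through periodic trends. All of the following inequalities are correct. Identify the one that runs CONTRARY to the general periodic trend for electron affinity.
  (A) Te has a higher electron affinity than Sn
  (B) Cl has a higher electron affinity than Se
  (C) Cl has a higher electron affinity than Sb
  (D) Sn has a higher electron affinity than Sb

The general trend: electron affinity increases across a period and decreases down a group.
(A) Te (period 5, group 16) vs Sn (period 5, group 14): the stated order agrees with the simple trend.
(B) Cl (period 3, group 17) vs Se (period 4, group 16): the stated order agrees with the simple trend.
(C) Cl (period 3, group 17) vs Sb (period 5, group 15): the stated order agrees with the simple trend.
(D) Sn (period 5, group 14) vs Sb (period 5, group 15): the stated order contradicts the simple trend.
The exception is (D): adding an electron to Sb's half-filled 5p³ is unfavourable, so Sn has the more exothermic EA.

(D)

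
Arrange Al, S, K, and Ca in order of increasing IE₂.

After 1 electron has been removed, what remains? Al⁺ still has 2 valence electrons; S⁺ still has 5 valence electrons; K⁺ is the bare [Ar] core; Ca⁺ still has 1 valence electron.
Breaking into a closed-shell core is much more expensive than removing a leftover valence electron — K has the largest IE_2 here.
Valence configurations: Al⁺ [Ne]3s², S⁺ [Ne]3s²3p³, Ca⁺ [Ar]4s¹.
Approximate IE_2 values (kJ/mol): Al 1817, S 2252, K 3052, Ca 1145.
Hence IE_2: Ca < Al < S < K.

Ca < Al < S < K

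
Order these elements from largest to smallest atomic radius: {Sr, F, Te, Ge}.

Sr > Te > Ge > F

Radius decreases left→right (rising Z_eff, same n) and increases top→bottom (higher n).
Here both period and group differ, so the two effects have to be weighed against each other.
Ge > F: relative to F, both the across-period and down-group shifts push Ge's atomic radius up.
Te > Ge: the two effects oppose for this pair; the down-group effect wins (136 vs 121 pm).
Sr > Te: both are in period 5; the period trend gives Sr the larger value.
Tabulated atomic radius (pm): F 64, Ge 121, Sr 185, Te 136.
So from largest to smallest: Sr > Te > Ge > F.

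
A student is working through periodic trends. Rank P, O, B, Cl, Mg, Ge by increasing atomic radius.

O < B < Cl < P < Ge < Mg

B is in period 2, group 13; O is in period 2, group 16; Mg is in period 3, group 2; P is in period 3, group 15; Cl is in period 3, group 17; Ge is in period 4, group 14.
Moving right in a period, electrons are added to the same shell under a stronger nuclear pull, so atoms get smaller; moving down, a new shell is opened and atoms get larger.
These span different periods and groups, so the two trends combine.
B > O: B lies to the left of O in period 2, so the across-period effect alone puts B larger.
Cl > B: period and group pull opposite ways; the down-group shift dominates (99 vs 85 pm).
P > Cl: both are in period 3; the period trend gives P the larger value.
Ge > P: both effects reinforce here, so Ge is clearly the larger of the two.
Mg > Ge: the two effects oppose for this pair; the across-period effect wins (139 vs 121 pm).
Approximate values (pm): B 85, O 63, Mg 139, P 111, Cl 99, Ge 121.
So from smallest to largest: O < B < Cl < P < Ge < Mg.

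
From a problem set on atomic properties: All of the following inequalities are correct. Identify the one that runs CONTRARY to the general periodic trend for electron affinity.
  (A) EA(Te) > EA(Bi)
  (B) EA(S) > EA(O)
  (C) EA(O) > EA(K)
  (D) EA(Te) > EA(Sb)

The general trend: electron affinity increases across a period and decreases down a group.
(A) Te (period 5, group 16) vs Bi (period 6, group 15): the stated order agrees with the simple trend.
(B) S (period 3, group 16) vs O (period 2, group 16): the stated order contradicts the simple trend.
(C) O (period 2, group 16) vs K (period 4, group 1): the stated order agrees with the simple trend.
(D) Te (period 5, group 16) vs Sb (period 5, group 15): the stated order agrees with the simple trend.
The exception is (B): the compact 2p subshell of O repels the added electron more than S's larger 3p does.

(B)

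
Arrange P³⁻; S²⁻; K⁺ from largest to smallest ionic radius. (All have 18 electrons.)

All of these have 18 electrons, so size is governed by nuclear charge alone: the more protons, the stronger the pull on the same electron cloud, and the smaller the ion.
Nuclear charges: K⁺ (Z=19), S²⁻ (Z=16), P³⁻ (Z=15).
Largest to smallest: P³⁻ > S²⁻ > K⁺.

P³⁻, S²⁻, K⁺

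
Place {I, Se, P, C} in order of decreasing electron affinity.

I > Se > C > P

EA tends to increase across a period and decrease down a group, though the pattern is less regular than for IE or radius.
These sit on a diagonal, where the across-period and down-group effects partly cancel.
C > P: the two effects oppose for this pair; the down-group effect wins (122 vs 72 kJ/mol).
Se > C: the two effects oppose for this pair; the across-period effect wins (195 vs 122 kJ/mol).
I > Se: the two effects oppose for this pair; the across-period effect wins (295 vs 195 kJ/mol).
Approximate values (kJ/mol): C 122, P 72, Se 195, I 295.
So from highest to lowest: I > Se > C > P.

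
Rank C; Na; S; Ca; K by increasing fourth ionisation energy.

Consider each +3 ion: C³⁺ still has 1 valence electron; Na³⁺ is already 2 electrons into the core; S³⁺ still has 3 valence electrons; Ca³⁺ is already 1 electron into the core; K³⁺ is already 2 electrons into the core.
Usually core removal costs more than valence removal, but here the competition is close: a tightly held n=2 valence electron can cost more to remove than an n=3 core electron, so the actual values have to decide it.
Valence configurations: C³⁺ [He]2s¹, S³⁺ [Ne]3s²3p¹.
The numbers (kJ/mol): C 6223, Na 9543, S 4556, Ca 6491, K 5877.
Overall IE_4 order: S < K < C < Ca < Na.

S < K < C < Ca < Na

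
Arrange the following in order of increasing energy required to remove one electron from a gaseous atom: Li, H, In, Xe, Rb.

Rb < Li < In < Xe < H

H is in period 1, group 1; Li is in period 2, group 1; Rb is in period 5, group 1; In is in period 5, group 13; Xe is in period 5, group 18.
Across a period the outer electron is held more tightly (higher IE₁); down a group it sits in a higher shell, more shielded, and comes off more easily.
These span different periods and groups, so the two trends combine.
Li > Rb: Li sits above Rb in group 1, so the down-group effect alone puts Li higher.
In > Li: the two effects oppose for this pair; the across-period effect wins (558 vs 520 kJ/mol).
Xe > In: both are in period 5; the period trend gives Xe the larger value.
H > Xe: period and group pull opposite ways; the down-group shift dominates (1312 vs 1170 kJ/mol).
For reference (kJ/mol): H 1312, Li 520, Rb 403, In 558, Xe 1170.
So from lowest to highest: Rb < Li < In < Xe < H.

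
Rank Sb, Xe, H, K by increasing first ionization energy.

K < Sb < Xe < H

H is in period 1, group 1; K is in period 4, group 1; Sb is in period 5, group 15; Xe is in period 5, group 18.
IE₁ increases left→right with effective nuclear charge and decreases top→bottom as the valence shell moves farther out.
Here both period and group differ, so the two effects have to be weighed against each other.
Sb > K: the two effects oppose for this pair; the across-period effect wins (831 vs 419 kJ/mol).
Xe > Sb: both are in period 5; the period trend gives Xe the larger value.
H > Xe: period and group pull opposite ways; the down-group shift dominates (1312 vs 1170 kJ/mol).
Tabulated first ionization energy (kJ/mol): H 1312, K 419, Sb 831, Xe 1170.
So from lowest to highest: K < Sb < Xe < H.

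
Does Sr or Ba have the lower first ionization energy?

Ba

Sr is in period 5, group 2; Ba is in period 6, group 2.
Across a period the outer electron is held more tightly (higher IE₁); down a group it sits in a higher shell, more shielded, and comes off more easily.
All are in group 2, so first ionization energy increases up the group.
So Ba has the lower first ionization energy (Ba < Sr).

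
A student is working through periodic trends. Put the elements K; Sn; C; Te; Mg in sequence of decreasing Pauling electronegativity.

C is in period 2, group 14; Mg is in period 3, group 2; K is in period 4, group 1; Sn is in period 5, group 14; Te is in period 5, group 16.
Electronegativity increases across a period and decreases down a group, tracking effective nuclear charge and atomic size.
Here both period and group differ, so the two effects have to be weighed against each other.
Mg > K: relative to K, both the across-period and down-group shifts push Mg's electronegativity up.
Sn > Mg: period and group pull opposite ways; the across-period shift dominates (1.96 vs 1.31).
Te > Sn: Te lies to the right of Sn in period 5, so the across-period effect alone puts Te higher.
C > Te: the two effects oppose for this pair; the down-group effect wins (2.55 vs 2.10).
Approximate values (Pauling): C 2.55, Mg 1.31, K 0.82, Sn 1.96, Te 2.10.
So from highest to lowest: C > Te > Sn > Mg > K.

C, Te, Sn, Mg, K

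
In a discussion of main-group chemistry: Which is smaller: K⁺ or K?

K⁺

Forming K⁺ removes 1 electron from K. Fewer electrons for the same nuclear charge means less shielding and a higher Z_eff on the remaining electrons, and for main-group metals the entire outer shell is lost.
A cation is smaller than its parent atom: K⁺ < K.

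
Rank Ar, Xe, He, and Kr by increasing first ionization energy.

Xe, Kr, Ar, He

IE₁ increases left→right with effective nuclear charge and decreases top→bottom as the valence shell moves farther out.
All are in group 18, so first ionization energy increases up the group.
So from lowest to highest: Xe < Kr < Ar < He.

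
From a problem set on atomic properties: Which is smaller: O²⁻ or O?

O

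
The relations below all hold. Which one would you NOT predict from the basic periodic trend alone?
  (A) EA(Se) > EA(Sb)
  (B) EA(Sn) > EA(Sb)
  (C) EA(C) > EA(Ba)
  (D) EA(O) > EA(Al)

The general trend: electron affinity increases across a period and decreases down a group.
(A) Se (period 4, group 16) vs Sb (period 5, group 15): the stated order agrees with the simple trend.
(B) Sn (period 5, group 14) vs Sb (period 5, group 15): the stated order contradicts the simple trend.
(C) C (period 2, group 14) vs Ba (period 6, group 2): the stated order agrees with the simple trend.
(D) O (period 2, group 16) vs Al (period 3, group 13): the stated order agrees with the simple trend.
The exception is (B): adding an electron to Sb's half-filled 5p³ is unfavourable, so Sn has the more exothermic EA.

(B)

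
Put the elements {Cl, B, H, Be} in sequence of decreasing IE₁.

H > Cl > Be > B

First ionization energy rises across a period (greater Z_eff holds electrons more tightly) and falls down a group (valence electrons are farther from the nucleus).
Neither a single period nor a single group — weigh both effects.
Be > B: this pair runs against the simple trend — see the exception note.
Cl > Be: period and group pull opposite ways; the across-period shift dominates (1251 vs 900 kJ/mol).
H > Cl: period and group pull opposite ways; the down-group shift dominates (1312 vs 1251 kJ/mol).
Note the exception: Be has a higher first ionization energy than B, contrary to the simple trend — removing B's lone 2p electron is easier than breaking Be's filled 2s².
Tabulated first ionization energy (kJ/mol): H 1312, Be 900, B 801, Cl 1251.
So from highest to lowest: H > Cl > Be > B.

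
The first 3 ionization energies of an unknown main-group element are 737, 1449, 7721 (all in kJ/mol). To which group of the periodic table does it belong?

Look for the largest jump between consecutive ionization energies: IE3/IE2 ≈ 5.3, far larger than any earlier ratio.
That jump marks the point where a core electron is being removed. So the atom has 2 valence electrons.
A main-group element with 2 valence electrons is in group 2.

Group 2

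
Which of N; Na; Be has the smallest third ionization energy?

IE_3 is the cost of taking one more electron from the +2 cation: N²⁺ still has 3 valence electrons; Na²⁺ is already 1 electron into the core; Be²⁺ is the bare [He] core.
Pulling an electron out of a noble-gas core costs far more than removing a remaining valence electron, so Na and Be sit at the high end of IE_3.
Tabulated IE_3 (kJ/mol): N 4578, Na 6910, Be 14849.
Overall IE_3 order: N < Na < Be.

N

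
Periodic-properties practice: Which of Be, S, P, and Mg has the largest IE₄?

Consider each +3 ion: Be³⁺ is already 1 electron into the core; S³⁺ still has 3 valence electrons; P³⁺ still has 2 valence electrons; Mg³⁺ is already 1 electron into the core.
Core electrons are held far more tightly than valence electrons, so Mg and Be top the IE_4 order.
Valence configurations: S³⁺ [Ne]3s²3p¹, P³⁺ [Ne]3s².
S³⁺ loses a lone 3p electron whereas P³⁺ must break into a filled 3s² pair, so IE_4(P) > IE_4(S) even though S has the higher nuclear charge.
Approximate IE_4 values (kJ/mol): Be 21007, S 4556, P 4964, Mg 10543.
Hence IE_4: S < P < Mg < Be.

Be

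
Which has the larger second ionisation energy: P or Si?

P

IE_2 is the cost of taking one more electron from the +1 cation: P⁺ still has 4 valence electrons; Si⁺ still has 3 valence electrons.
All are still removing valence electrons, so compare the +1 ions as you would atoms: IE_2 generally rises across a period (higher Z_eff) and falls down a group (larger shell), subject to the usual subshell exceptions.
Valence configurations: P⁺ [Ne]3s²3p², Si⁺ [Ne]3s²3p¹.
Approximate IE_2 values (kJ/mol): P 1907, Si 1577.
Putting it together, IE_2: Si < P.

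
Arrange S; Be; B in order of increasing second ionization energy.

Be, S, B

The second ionization energy removes an electron from the +1 ion. For each element: S⁺ still has 5 valence electrons; Be⁺ still has 1 valence electron; B⁺ still has 2 valence electrons.
All are still removing valence electrons, so compare the +1 ions as you would atoms: IE_2 generally rises across a period (higher Z_eff) and falls down a group (larger shell), subject to the usual subshell exceptions.
Valence configurations: S⁺ [Ne]3s²3p³, Be⁺ [He]2s¹, B⁺ [He]2s².
Tabulated IE_2 (kJ/mol): S 2252, Be 1757, B 2427.
Overall IE_2 order: Be < S < B.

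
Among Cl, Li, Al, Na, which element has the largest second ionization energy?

Li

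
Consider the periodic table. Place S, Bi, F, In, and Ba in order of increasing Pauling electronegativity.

Atoms toward the upper right of the periodic table pull bonding electrons most strongly.
These span different periods and groups, so the two trends combine.
In > Ba: both effects reinforce here, so In is clearly the higher of the two.
Bi > In: the two effects oppose for this pair; the across-period effect wins (2.02 vs 1.78).
S > Bi: relative to Bi, both the across-period and down-group shifts push S's electronegativity up.
F > S: relative to S, both the across-period and down-group shifts push F's electronegativity up.
Tabulated electronegativity (Pauling): F 3.98, S 2.58, In 1.78, Ba 0.89, Bi 2.02.
So from lowest to highest: Ba < In < Bi < S < F.

Ba < In < Bi < S < F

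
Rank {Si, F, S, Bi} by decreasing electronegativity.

F, S, Bi, Si

Atoms toward the upper right of the periodic table pull bonding electrons most strongly.
Neither a single period nor a single group — weigh both effects.
Bi > Si: period and group pull opposite ways; the across-period shift dominates (2.02 vs 1.90).
S > Bi: both effects reinforce here, so S is clearly the higher of the two.
F > S: both effects reinforce here, so F is clearly the higher of the two.
Approximate values (Pauling): F 3.98, Si 1.90, S 2.58, Bi 2.02.
So from highest to lowest: F > S > Bi > Si.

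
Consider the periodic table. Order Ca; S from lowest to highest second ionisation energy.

IE_2 is the cost of taking one more electron from the +1 cation: Ca⁺ still has 1 valence electron; S⁺ still has 5 valence electrons.
All are still removing valence electrons, so compare the +1 ions as you would atoms: IE_2 generally rises across a period (higher Z_eff) and falls down a group (larger shell), subject to the usual subshell exceptions.
Valence configurations: Ca⁺ [Ar]4s¹, S⁺ [Ne]3s²3p³.
Approximate IE_2 values (kJ/mol): Ca 1145, S 2252.
Overall IE_2 order: Ca < S.

Ca < S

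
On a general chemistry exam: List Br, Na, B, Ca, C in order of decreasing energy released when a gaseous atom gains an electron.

B is in period 2, group 13; C is in period 2, group 14; Na is in period 3, group 1; Ca is in period 4, group 2; Br is in period 4, group 17.
Adding an electron releases more energy for atoms nearer the top right (short of the noble gases).
Here both period and group differ, so the two effects have to be weighed against each other.
B > Ca: both effects reinforce here, so B is clearly the higher of the two.
Na > B: this pair runs against the simple trend — see the exception note.
C > Na: relative to Na, both the across-period and down-group shifts push C's electron affinity up.
Br > C: period and group pull opposite ways; the across-period shift dominates (325 vs 122 kJ/mol).
Note the exception: Na has a higher electron affinity than B, contrary to the simple trend — B's ns²np¹ configuration gives only a small electron affinity — the sparsely filled np subshell binds an added electron weakly.
Tabulated electron affinity (kJ/mol): B 27, C 122, Na 53, Ca 2, Br 325.
So from highest to lowest: Br > C > Na > B > Ca.

Br > C > Na > B > Ca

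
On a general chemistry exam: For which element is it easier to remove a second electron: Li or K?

K

After 1 electron has been removed, what remains? Li⁺ is the bare [He] core; K⁺ is the bare [Ar] core.
All of these are removing an electron from a noble-gas core or deeper; the smaller core (lower principal quantum number) is held far more tightly, and within a period the higher nuclear charge binds the same core more tightly.
The numbers (kJ/mol): Li 7298, K 3052.
Putting it together, IE_2: K < Li.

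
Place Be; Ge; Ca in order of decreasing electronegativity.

Ge > Be > Ca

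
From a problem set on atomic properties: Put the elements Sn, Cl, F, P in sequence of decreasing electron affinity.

F is in period 2, group 17; P is in period 3, group 15; Cl is in period 3, group 17; Sn is in period 5, group 14.
EA tends to increase across a period and decrease down a group, though the pattern is less regular than for IE or radius.
Here both period and group differ, so the two effects have to be weighed against each other.
Sn > P: this pair runs against the simple trend — see the exception note.
F > Sn: both effects reinforce here, so F is clearly the higher of the two.
Cl > F: this pair runs against the simple trend — see the exception note.
Note the exception: Sn has a higher electron affinity than P, contrary to the simple trend — adding an electron to P's half-filled np³ subshell costs electron-pairing energy.
Note the exception: Cl has a higher electron affinity than F, contrary to the simple trend — F's small 2p subshell makes the incoming electron feel strong e⁻–e⁻ repulsion, so Cl actually releases more energy on gaining an electron.
For reference (kJ/mol): F 328, P 72, Cl 349, Sn 107.
So from highest to lowest: Cl > F > Sn > P.

Cl > F > Sn > P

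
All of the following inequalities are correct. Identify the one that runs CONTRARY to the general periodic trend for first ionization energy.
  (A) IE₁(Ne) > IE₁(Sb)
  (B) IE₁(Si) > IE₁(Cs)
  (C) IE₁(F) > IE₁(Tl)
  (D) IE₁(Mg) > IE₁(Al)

The general trend: first ionization energy increases across a period and decreases down a group.
(A) Ne (period 2, group 18) vs Sb (period 5, group 15): the stated order agrees with the simple trend.
(B) Si (period 3, group 14) vs Cs (period 6, group 1): the stated order agrees with the simple trend.
(C) F (period 2, group 17) vs Tl (period 6, group 13): the stated order agrees with the simple trend.
(D) Mg (period 3, group 2) vs Al (period 3, group 13): the stated order contradicts the simple trend.
The exception is (D): Al's single 3p electron is easier to remove than one from Mg's filled 3s².

(D)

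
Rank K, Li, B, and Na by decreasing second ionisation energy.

Li > Na > K > B

The second ionization energy removes an electron from the +1 ion. For each element: K⁺ is the bare [Ar] core; Li⁺ is the bare [He] core; B⁺ still has 2 valence electrons; Na⁺ is the bare [Ne] core.
Pulling an electron out of a noble-gas core costs far more than removing a remaining valence electron, so K, Na and Li sit at the high end of IE_2.
The numbers (kJ/mol): K 3052, Li 7298, B 2427, Na 4562.
Overall IE_2 order: B < K < Na < Li.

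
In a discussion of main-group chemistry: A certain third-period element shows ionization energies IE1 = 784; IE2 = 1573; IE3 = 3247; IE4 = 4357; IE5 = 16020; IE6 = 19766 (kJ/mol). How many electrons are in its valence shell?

4

Look for the largest jump between consecutive ionization energies: IE5/IE4 ≈ 3.7, far larger than any earlier ratio.
That jump marks the point where a core electron is being removed. So the atom has 4 valence electrons.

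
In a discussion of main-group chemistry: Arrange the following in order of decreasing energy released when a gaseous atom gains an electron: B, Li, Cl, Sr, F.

Atoms with high Z_eff and room in the valence shell (especially the halogens) have the most exothermic electron affinities.
These span different periods and groups, so the two trends combine.
B > Sr: both effects reinforce here, so B is clearly the higher of the two.
Li > B: this pair runs against the simple trend — see the exception note.
F > Li: both are in period 2; the period trend gives F the larger value.
Cl > F: this pair runs against the simple trend — see the exception note.
Note the exception: Li has a higher electron affinity than B, contrary to the simple trend — B's ns²np¹ configuration gives only a small electron affinity — the sparsely filled np subshell binds an added electron weakly.
Note the exception: Cl has a higher electron affinity than F, contrary to the simple trend — F's small 2p subshell makes the incoming electron feel strong e⁻–e⁻ repulsion, so Cl actually releases more energy on gaining an electron.
Approximate values (kJ/mol): Li 60, B 27, F 328, Cl 349, Sr 5.
So from highest to lowest: Cl > F > Li > B > Sr.

Cl, F, Li, B, Sr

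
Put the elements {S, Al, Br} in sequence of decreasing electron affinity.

Br > S > Al

Al is in period 3, group 13; S is in period 3, group 16; Br is in period 4, group 17.
Atoms with high Z_eff and room in the valence shell (especially the halogens) have the most exothermic electron affinities.
Neither a single period nor a single group — weigh both effects.
S > Al: both are in period 3; the period trend gives S the larger value.
Br > S: period and group pull opposite ways; the across-period shift dominates (325 vs 200 kJ/mol).
Approximate values (kJ/mol): Al 42, S 200, Br 325.
So from highest to lowest: Br > S > Al.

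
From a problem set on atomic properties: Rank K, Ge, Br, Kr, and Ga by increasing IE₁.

K < Ga < Ge < Br < Kr

K is in period 4, group 1; Ga is in period 4, group 13; Ge is in period 4, group 14; Br is in period 4, group 17; Kr is in period 4, group 18.
Removing the outermost electron gets harder across a period and easier down a group.
All lie in period 4, so first ionization energy increases left to right.
So from lowest to highest: K < Ga < Ge < Br < Kr.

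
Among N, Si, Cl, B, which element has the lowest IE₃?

Consider each +2 ion: N²⁺ still has 3 valence electrons; Si²⁺ still has 2 valence electrons; Cl²⁺ still has 5 valence electrons; B²⁺ still has 1 valence electron.
All are still removing valence electrons, so compare the +2 ions as you would atoms: IE_3 generally rises across a period (higher Z_eff) and falls down a group (larger shell), subject to the usual subshell exceptions.
Valence configurations: N²⁺ [He]2s²2p¹, Si²⁺ [Ne]3s², Cl²⁺ [Ne]3s²3p³, B²⁺ [He]2s¹.
Approximate IE_3 values (kJ/mol): N 4578, Si 3232, Cl 3822, B 3660.
So the third ionization energies run Si < B < Cl < N.

Si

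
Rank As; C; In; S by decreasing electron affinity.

S > C > As > In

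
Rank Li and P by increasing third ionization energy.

P < Li

Consider each +2 ion: Li²⁺ is already 1 electron into the core; P²⁺ still has 3 valence electrons.
Pulling an electron out of a noble-gas core costs far more than removing a remaining valence electron, so Li sits at the high end of IE_3.
Tabulated IE_3 (kJ/mol): Li 11815, P 2914.
Hence IE_3: P < Li.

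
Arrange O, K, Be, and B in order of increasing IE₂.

Be < B < K < O

After 1 electron has been removed, what remains? O⁺ still has 5 valence electrons; K⁺ is the bare [Ar] core; Be⁺ still has 1 valence electron; B⁺ still has 2 valence electrons.
Usually core removal costs more than valence removal, but here the competition is close: a tightly held n=2 valence electron can cost more to remove than an n=3 core electron, so the actual values have to decide it.
Valence configurations: O⁺ [He]2s²2p³, Be⁺ [He]2s¹, B⁺ [He]2s².
Approximate IE_2 values (kJ/mol): O 3388, K 3052, Be 1757, B 2427.
Putting it together, IE_2: Be < B < K < O.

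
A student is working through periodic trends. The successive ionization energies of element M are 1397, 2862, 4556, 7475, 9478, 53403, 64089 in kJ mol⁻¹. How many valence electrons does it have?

Look for the largest jump between consecutive ionization energies: IE6/IE5 ≈ 5.6, far larger than any earlier ratio.
That jump marks the point where a core electron is being removed. So the atom has 5 valence electrons.

5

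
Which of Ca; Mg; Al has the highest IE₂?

Al

The second ionization energy removes an electron from the +1 ion. For each element: Ca⁺ still has 1 valence electron; Mg⁺ still has 1 valence electron; Al⁺ still has 2 valence electrons.
All are still removing valence electrons, so compare the +1 ions as you would atoms: IE_2 generally rises across a period (higher Z_eff) and falls down a group (larger shell), subject to the usual subshell exceptions.
Valence configurations: Ca⁺ [Ar]4s¹, Mg⁺ [Ne]3s¹, Al⁺ [Ne]3s².
The numbers (kJ/mol): Ca 1145, Mg 1451, Al 1817.
Putting it together, IE_2: Ca < Mg < Al.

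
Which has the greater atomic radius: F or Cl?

Cl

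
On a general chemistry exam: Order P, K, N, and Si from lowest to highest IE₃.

After 2 electrons have been removed, what remains? P²⁺ still has 3 valence electrons; K²⁺ is already 1 electron into the core; N²⁺ still has 3 valence electrons; Si²⁺ still has 2 valence electrons.
Usually core removal costs more than valence removal, but here the competition is close: a tightly held n=2 valence electron can cost more to remove than an n=3 core electron, so the actual values have to decide it.
Valence configurations: P²⁺ [Ne]3s²3p¹, N²⁺ [He]2s²2p¹, Si²⁺ [Ne]3s².
P²⁺ loses a lone 3p electron whereas Si²⁺ must break into a filled 3s² pair, so IE_3(Si) > IE_3(P) even though P has the higher nuclear charge.
Tabulated IE_3 (kJ/mol): P 2914, K 4420, N 4578, Si 3232.
Overall IE_3 order: P < Si < K < N.

P, Si, K, N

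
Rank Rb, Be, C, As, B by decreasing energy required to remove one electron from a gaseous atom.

C, As, Be, B, Rb

Be is in period 2, group 2; B is in period 2, group 13; C is in period 2, group 14; As is in period 4, group 15; Rb is in period 5, group 1.
Across a period the outer electron is held more tightly (higher IE₁); down a group it sits in a higher shell, more shielded, and comes off more easily.
Here both period and group differ, so the two effects have to be weighed against each other.
B > Rb: both effects reinforce here, so B is clearly the higher of the two.
Be > B: this pair runs against the simple trend — see the exception note.
As > Be: period and group pull opposite ways; the across-period shift dominates (947 vs 900 kJ/mol).
C > As: the two effects oppose for this pair; the down-group effect wins (1086 vs 947 kJ/mol).
Note the exception: Be has a higher first ionization energy than B, contrary to the simple trend — removing B's lone 2p electron is easier than breaking Be's filled 2s².
Approximate values (kJ/mol): Be 900, B 801, C 1086, As 947, Rb 403.
So from highest to lowest: C > As > Be > B > Rb.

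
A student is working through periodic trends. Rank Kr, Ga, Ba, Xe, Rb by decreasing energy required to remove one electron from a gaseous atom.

Kr > Xe > Ga > Ba > Rb

IE₁ increases left→right with effective nuclear charge and decreases top→bottom as the valence shell moves farther out.
Neither a single period nor a single group — weigh both effects.
Ba > Rb: the two effects oppose for this pair; the across-period effect wins (503 vs 403 kJ/mol).
Ga > Ba: both effects reinforce here, so Ga is clearly the higher of the two.
Xe > Ga: period and group pull opposite ways; the across-period shift dominates (1170 vs 579 kJ/mol).
Kr > Xe: Kr sits above Xe in group 18, so the down-group effect alone puts Kr higher.
For reference (kJ/mol): Ga 579, Kr 1351, Rb 403, Xe 1170, Ba 503.
So from highest to lowest: Kr > Xe > Ga > Ba > Rb.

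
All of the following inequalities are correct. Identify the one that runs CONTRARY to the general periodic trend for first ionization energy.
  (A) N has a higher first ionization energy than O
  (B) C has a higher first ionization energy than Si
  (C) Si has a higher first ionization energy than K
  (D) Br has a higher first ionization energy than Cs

The general trend: first ionization energy increases across a period and decreases down a group.
(A) N (period 2, group 15) vs O (period 2, group 16): the stated order contradicts the simple trend.
(B) C (period 2, group 14) vs Si (period 3, group 14): the stated order agrees with the simple trend.
(C) Si (period 3, group 14) vs K (period 4, group 1): the stated order agrees with the simple trend.
(D) Br (period 4, group 17) vs Cs (period 6, group 1): the stated order agrees with the simple trend.
The exception is (A): pairing an electron in O's 2p⁴ costs repulsion energy, so O ionizes more easily than half-filled N (2p³).

(A)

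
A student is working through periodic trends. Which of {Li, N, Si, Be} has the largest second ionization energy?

Li

Consider each +1 ion: Li⁺ is the bare [He] core; N⁺ still has 4 valence electrons; Si⁺ still has 3 valence electrons; Be⁺ still has 1 valence electron.
Breaking into a closed-shell core is much more expensive than removing a leftover valence electron — Li has the largest IE_2 here.
Valence configurations: N⁺ [He]2s²2p², Si⁺ [Ne]3s²3p¹, Be⁺ [He]2s¹.
Approximate IE_2 values (kJ/mol): Li 7298, N 2856, Si 1577, Be 1757.
Overall IE_2 order: Si < Be < N < Li.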